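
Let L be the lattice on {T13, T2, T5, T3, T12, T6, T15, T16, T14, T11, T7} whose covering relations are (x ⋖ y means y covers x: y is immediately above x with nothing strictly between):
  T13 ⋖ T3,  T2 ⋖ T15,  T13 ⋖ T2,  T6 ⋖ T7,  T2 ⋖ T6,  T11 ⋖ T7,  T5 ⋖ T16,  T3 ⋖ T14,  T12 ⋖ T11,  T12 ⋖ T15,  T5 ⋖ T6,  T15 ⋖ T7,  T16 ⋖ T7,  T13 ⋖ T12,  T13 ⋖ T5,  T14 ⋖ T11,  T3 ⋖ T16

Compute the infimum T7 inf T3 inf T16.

Common lower bounds of {T7, T3, T16}: T13, T3.
The greatest among these is T3.

T3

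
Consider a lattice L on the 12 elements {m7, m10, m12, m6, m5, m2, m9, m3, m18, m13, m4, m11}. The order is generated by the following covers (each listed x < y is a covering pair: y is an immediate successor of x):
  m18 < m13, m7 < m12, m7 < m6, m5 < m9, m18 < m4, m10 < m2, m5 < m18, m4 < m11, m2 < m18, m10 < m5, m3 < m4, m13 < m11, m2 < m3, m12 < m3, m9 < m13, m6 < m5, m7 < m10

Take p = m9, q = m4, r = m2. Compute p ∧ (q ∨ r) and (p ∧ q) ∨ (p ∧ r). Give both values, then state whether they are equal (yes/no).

m5; m5; yes

q ∨ r = m4, so p ∧ (q ∨ r) = m9 ∧ m4 = m5.
p ∧ q = m5 and p ∧ r = m10, so (p ∧ q) ∨ (p ∧ r) = m5 ∨ m10 = m5.
Equal: yes.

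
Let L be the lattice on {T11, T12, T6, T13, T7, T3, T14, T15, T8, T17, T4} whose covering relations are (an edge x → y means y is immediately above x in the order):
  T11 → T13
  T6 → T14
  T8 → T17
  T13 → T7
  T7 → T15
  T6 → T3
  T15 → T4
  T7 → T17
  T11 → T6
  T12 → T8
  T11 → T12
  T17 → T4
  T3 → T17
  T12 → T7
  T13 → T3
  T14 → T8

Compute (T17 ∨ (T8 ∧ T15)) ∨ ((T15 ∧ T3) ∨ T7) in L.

T17

T8 ∧ T15 = T12
T17 ∨ T12 = T17
T15 ∧ T3 = T13
T13 ∨ T7 = T7
T17 ∨ T7 = T17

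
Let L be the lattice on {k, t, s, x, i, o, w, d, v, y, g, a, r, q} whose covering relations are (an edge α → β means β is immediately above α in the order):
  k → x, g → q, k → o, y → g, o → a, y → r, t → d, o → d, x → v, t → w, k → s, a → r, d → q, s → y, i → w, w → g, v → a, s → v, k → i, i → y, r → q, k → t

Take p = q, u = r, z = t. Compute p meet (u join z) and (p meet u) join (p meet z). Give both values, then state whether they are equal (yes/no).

u join z = q, so p meet (u join z) = q meet q = q.
p meet u = r and p meet z = t, so (p meet u) join (p meet z) = r join t = q.
Equal: yes.

q; q; yes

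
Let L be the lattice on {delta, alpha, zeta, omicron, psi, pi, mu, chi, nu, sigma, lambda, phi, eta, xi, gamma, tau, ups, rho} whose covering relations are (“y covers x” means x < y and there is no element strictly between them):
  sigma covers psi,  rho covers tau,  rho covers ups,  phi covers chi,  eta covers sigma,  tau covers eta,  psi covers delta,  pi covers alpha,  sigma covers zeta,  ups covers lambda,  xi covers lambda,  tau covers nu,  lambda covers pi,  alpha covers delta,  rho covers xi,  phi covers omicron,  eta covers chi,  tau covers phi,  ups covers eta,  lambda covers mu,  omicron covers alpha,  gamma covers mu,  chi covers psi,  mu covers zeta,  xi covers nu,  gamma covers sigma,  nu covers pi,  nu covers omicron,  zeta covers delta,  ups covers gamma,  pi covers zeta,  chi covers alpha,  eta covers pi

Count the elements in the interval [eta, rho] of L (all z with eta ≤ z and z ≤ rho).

The interval [eta, rho] = {eta, rho, tau, ups}, which has 4 elements.

4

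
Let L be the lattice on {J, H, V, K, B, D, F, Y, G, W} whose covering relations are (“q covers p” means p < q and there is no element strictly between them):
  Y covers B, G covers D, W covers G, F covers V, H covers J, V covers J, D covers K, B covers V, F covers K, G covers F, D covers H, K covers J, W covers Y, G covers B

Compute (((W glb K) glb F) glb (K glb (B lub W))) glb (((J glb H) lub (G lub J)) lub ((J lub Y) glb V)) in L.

K

W ∧ K = K
K ∧ F = K
B ∨ W = W
K ∧ W = K
K ∧ K = K
J ∧ H = J
G ∨ J = G
J ∨ G = G
J ∨ Y = Y
Y ∧ V = V
G ∨ V = G
K ∧ G = K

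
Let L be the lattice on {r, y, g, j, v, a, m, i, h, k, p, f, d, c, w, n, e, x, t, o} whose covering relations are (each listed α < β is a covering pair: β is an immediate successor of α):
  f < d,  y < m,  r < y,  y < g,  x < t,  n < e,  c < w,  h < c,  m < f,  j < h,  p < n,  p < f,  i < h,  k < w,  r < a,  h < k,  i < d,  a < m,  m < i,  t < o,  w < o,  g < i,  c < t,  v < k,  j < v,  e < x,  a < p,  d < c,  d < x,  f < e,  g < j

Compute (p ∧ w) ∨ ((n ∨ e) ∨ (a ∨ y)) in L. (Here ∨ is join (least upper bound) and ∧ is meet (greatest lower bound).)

p ∧ w = p
n ∨ e = e
a ∨ y = m
e ∨ m = e
p ∨ e = e

e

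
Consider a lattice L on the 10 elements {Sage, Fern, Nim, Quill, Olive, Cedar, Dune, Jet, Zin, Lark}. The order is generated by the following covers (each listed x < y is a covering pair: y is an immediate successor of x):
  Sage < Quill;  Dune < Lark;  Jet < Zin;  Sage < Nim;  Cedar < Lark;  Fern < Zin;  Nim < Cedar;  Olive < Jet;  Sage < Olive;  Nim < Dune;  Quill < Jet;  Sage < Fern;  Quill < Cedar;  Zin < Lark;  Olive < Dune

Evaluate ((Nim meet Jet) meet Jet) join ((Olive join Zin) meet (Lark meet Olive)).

Nim ∧ Jet = Sage
Sage ∧ Jet = Sage
Olive ∨ Zin = Zin
Lark ∧ Olive = Olive
Zin ∧ Olive = Olive
Sage ∨ Olive = Olive

Olive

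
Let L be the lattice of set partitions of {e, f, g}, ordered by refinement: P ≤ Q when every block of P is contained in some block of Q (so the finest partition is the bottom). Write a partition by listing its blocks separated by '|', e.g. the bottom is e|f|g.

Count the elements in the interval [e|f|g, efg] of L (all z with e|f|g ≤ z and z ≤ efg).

5

The interval [e|f|g, efg] = {efg, ef|g, eg|f, e|fg, e|f|g}, which has 5 elements.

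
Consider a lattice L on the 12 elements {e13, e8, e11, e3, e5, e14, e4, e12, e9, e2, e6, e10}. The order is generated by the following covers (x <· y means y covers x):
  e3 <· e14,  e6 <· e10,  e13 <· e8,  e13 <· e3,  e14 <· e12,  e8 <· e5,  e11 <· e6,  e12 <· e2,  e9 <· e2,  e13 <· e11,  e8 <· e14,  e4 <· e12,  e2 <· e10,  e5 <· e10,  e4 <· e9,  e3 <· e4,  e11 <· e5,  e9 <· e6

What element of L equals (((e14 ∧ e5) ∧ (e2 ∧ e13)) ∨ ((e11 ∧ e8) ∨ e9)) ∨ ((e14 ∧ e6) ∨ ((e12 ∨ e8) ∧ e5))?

e14 ∧ e5 = e8
e2 ∧ e13 = e13
e8 ∧ e13 = e13
e11 ∧ e8 = e13
e13 ∨ e9 = e9
e13 ∨ e9 = e9
e14 ∧ e6 = e3
e12 ∨ e8 = e12
e12 ∧ e5 = e8
e3 ∨ e8 = e14
e9 ∨ e14 = e2

e2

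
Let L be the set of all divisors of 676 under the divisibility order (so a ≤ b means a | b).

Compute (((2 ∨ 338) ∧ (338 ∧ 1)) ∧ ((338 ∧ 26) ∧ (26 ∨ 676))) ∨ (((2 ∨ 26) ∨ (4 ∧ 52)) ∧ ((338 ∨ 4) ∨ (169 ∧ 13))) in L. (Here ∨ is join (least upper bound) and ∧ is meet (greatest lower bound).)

52

2 ∨ 338 = 338
338 ∧ 1 = 1
338 ∧ 1 = 1
338 ∧ 26 = 26
26 ∨ 676 = 676
26 ∧ 676 = 26
1 ∧ 26 = 1
2 ∨ 26 = 26
4 ∧ 52 = 4
26 ∨ 4 = 52
338 ∨ 4 = 676
169 ∧ 13 = 13
676 ∨ 13 = 676
52 ∧ 676 = 52
1 ∨ 52 = 52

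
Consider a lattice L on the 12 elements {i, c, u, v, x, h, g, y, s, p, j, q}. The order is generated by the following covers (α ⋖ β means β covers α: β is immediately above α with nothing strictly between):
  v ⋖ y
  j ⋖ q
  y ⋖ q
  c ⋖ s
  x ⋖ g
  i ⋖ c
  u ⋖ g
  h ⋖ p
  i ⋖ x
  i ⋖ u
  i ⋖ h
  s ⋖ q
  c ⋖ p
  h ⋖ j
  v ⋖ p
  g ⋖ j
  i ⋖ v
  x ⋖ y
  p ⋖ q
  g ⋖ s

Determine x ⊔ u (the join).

g

Common upper bounds of {x, u}: g, j, q, s.
The least among these is g.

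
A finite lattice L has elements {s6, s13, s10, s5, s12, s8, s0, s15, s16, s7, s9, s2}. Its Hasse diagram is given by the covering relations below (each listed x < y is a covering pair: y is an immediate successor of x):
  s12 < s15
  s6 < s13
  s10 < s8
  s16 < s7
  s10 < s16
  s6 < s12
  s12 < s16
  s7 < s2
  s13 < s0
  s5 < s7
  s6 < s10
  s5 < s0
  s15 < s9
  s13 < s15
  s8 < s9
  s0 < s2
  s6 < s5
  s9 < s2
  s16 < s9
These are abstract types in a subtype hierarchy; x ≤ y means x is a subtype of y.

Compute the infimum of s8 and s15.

Common lower bounds of {s8, s15}: s6.
The greatest among these is s6.

s6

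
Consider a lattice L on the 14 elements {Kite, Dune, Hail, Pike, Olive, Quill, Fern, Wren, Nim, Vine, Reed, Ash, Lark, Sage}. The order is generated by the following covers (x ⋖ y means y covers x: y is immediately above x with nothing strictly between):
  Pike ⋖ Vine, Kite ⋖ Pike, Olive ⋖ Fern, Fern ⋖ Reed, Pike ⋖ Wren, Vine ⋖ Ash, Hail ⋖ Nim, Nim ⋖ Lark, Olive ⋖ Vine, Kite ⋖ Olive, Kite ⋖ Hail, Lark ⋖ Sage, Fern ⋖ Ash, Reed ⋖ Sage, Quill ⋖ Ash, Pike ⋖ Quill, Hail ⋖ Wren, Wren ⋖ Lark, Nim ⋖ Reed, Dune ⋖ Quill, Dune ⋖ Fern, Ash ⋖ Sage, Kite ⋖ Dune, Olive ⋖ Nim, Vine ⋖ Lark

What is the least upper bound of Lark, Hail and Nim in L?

Lark

Common upper bounds of {Lark, Hail, Nim}: Lark, Sage.
The least among these is Lark.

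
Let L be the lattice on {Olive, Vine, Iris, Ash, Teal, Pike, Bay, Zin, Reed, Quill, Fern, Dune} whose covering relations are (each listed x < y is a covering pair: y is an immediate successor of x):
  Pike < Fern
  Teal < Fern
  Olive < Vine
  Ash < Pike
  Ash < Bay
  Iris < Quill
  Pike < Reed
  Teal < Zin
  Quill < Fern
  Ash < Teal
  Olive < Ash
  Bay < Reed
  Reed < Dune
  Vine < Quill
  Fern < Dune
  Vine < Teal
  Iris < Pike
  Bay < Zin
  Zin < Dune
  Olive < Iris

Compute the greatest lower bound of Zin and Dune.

Zin

Common lower bounds of {Zin, Dune}: Ash, Bay, Olive, Teal, Vine, Zin.
The greatest among these is Zin.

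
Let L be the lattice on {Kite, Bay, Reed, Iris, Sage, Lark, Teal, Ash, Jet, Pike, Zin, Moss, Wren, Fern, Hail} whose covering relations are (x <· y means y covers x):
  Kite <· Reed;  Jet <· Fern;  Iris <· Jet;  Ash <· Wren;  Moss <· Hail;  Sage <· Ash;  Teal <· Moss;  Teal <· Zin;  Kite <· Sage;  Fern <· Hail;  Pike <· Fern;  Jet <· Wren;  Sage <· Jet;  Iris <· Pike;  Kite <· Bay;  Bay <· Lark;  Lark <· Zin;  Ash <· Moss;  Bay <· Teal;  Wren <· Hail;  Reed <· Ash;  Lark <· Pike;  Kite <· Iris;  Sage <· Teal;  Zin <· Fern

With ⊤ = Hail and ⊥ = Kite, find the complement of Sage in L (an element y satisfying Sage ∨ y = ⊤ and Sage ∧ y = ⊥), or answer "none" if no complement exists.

none

For every candidate y, either Sage ∨ y ≠ Hail or Sage ∧ y ≠ Kite; no complement exists.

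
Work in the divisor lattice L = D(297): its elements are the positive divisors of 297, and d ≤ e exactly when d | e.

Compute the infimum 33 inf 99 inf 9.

3

Common lower bounds of {33, 99, 9}: 1, 3.
The greatest among these is 3.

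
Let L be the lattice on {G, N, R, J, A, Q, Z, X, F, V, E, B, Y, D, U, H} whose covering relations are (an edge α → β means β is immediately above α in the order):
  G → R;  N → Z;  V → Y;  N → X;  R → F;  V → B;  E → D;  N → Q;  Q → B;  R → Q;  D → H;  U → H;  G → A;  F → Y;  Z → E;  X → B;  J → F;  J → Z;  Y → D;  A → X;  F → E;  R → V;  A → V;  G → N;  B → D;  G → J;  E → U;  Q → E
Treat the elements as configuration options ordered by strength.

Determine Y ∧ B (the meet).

Common lower bounds of {Y, B}: A, G, R, V.
The greatest among these is V.

V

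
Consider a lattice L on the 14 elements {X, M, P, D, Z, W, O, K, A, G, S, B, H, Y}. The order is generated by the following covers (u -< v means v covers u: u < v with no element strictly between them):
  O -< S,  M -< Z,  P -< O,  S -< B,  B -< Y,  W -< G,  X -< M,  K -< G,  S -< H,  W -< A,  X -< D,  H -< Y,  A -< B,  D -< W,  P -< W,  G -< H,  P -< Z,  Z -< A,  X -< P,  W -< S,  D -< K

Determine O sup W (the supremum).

Common upper bounds of {O, W}: B, H, S, Y.
The least among these is S.

S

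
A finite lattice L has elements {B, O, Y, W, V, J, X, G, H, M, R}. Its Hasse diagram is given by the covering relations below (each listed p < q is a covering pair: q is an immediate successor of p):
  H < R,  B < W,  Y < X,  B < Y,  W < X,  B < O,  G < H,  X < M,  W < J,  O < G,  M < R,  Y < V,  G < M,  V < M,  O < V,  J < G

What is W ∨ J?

Common upper bounds of {W, J}: G, H, J, M, R.
The least among these is J.

J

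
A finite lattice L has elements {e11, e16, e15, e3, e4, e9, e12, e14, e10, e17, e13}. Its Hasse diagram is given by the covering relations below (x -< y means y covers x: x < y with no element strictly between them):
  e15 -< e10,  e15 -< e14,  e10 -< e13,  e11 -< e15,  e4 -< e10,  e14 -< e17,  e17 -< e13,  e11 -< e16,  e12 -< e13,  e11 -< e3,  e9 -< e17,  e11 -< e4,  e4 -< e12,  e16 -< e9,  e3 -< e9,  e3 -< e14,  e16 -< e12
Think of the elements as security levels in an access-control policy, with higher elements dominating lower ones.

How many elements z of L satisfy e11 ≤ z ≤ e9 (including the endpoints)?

4

The interval [e11, e9] = {e11, e16, e3, e9}, which has 4 elements.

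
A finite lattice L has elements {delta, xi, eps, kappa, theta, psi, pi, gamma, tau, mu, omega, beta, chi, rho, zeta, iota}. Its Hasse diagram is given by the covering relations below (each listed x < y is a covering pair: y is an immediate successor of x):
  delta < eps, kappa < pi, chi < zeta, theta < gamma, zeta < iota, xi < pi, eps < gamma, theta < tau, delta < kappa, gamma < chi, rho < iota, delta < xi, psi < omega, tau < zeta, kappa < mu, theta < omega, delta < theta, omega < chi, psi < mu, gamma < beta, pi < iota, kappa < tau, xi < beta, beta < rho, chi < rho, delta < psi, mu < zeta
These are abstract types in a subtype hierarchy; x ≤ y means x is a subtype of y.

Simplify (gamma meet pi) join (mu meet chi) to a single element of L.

gamma ∧ pi = delta
mu ∧ chi = psi
delta ∨ psi = psi

psi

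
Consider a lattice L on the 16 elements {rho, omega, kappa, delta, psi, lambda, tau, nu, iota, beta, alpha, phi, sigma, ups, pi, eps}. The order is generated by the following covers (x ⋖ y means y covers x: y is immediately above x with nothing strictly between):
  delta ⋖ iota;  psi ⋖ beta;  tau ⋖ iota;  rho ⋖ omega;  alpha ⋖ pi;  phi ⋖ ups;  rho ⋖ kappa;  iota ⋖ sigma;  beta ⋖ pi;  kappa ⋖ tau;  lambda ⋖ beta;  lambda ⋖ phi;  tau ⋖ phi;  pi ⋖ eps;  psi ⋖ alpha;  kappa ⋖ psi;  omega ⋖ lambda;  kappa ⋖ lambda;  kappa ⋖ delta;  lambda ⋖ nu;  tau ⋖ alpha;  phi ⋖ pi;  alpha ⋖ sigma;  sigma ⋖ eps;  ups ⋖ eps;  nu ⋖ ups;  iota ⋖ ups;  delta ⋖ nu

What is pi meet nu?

lambda

Common lower bounds of {pi, nu}: kappa, lambda, omega, rho.
The greatest among these is lambda.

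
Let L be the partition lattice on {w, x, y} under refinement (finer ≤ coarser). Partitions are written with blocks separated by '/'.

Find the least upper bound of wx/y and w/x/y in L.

The join of wx/y and w/x/y merges any blocks that overlap across the partitions, giving wx/y.

wx/y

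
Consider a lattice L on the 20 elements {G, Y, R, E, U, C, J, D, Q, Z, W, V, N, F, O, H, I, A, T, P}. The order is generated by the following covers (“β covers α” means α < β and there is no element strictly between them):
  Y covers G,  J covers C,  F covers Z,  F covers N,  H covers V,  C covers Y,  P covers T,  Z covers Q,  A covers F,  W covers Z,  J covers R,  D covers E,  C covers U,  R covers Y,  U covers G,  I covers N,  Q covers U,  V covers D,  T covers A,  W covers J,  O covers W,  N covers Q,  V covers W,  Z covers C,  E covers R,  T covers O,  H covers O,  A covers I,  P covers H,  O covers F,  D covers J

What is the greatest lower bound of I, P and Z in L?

Q

Common lower bounds of {I, P, Z}: G, Q, U.
The greatest among these is Q.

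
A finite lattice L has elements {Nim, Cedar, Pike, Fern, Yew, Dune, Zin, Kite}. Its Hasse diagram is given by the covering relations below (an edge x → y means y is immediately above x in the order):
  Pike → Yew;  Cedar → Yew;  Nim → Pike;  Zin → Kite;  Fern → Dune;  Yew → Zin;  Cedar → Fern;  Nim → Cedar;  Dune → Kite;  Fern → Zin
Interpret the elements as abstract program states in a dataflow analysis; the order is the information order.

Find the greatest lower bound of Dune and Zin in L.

Common lower bounds of {Dune, Zin}: Cedar, Fern, Nim.
The greatest among these is Fern.

Fern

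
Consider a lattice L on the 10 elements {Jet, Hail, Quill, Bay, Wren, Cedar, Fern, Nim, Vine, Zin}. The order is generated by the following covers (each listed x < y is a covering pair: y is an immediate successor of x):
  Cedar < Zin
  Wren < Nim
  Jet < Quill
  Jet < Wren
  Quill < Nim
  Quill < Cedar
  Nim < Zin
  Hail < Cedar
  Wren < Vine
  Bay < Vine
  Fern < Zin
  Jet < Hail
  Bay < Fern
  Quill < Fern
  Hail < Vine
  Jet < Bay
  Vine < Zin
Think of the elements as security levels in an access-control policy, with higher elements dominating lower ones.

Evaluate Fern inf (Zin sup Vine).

Fern

Zin ∨ Vine = Zin
Fern ∧ Zin = Fern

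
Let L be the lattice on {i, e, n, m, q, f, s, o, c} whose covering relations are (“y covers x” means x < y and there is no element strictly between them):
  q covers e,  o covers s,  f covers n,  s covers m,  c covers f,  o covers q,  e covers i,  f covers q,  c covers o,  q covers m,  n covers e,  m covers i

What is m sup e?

Common upper bounds of {m, e}: c, f, o, q.
The least among these is q.

q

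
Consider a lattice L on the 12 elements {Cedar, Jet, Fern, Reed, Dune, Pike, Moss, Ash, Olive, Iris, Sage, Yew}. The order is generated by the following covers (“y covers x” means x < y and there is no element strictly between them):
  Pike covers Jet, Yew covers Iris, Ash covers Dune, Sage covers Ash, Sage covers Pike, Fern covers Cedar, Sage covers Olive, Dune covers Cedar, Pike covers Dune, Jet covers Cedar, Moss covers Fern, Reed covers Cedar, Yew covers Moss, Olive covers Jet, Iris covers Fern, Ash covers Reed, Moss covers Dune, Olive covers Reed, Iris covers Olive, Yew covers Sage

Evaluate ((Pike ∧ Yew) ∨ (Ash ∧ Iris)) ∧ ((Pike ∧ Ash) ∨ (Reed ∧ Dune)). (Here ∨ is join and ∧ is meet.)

Dune

Pike ∧ Yew = Pike
Ash ∧ Iris = Reed
Pike ∨ Reed = Sage
Pike ∧ Ash = Dune
Reed ∧ Dune = Cedar
Dune ∨ Cedar = Dune
Sage ∧ Dune = Dune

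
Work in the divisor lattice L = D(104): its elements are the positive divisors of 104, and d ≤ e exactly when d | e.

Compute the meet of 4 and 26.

In the divisibility order, the meet is the greatest common divisor: gcd(4, 26) = 2.

2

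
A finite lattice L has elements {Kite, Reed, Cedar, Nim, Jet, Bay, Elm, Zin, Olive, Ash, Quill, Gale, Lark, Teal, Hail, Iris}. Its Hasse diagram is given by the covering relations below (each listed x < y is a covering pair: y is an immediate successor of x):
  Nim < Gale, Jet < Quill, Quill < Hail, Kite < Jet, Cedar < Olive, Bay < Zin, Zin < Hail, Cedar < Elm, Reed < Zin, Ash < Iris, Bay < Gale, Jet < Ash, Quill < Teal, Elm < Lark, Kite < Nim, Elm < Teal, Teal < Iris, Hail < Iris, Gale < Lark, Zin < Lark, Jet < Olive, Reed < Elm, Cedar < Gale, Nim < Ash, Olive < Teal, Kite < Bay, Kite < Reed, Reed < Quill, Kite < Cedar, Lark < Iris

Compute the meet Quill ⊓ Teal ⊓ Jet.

Common lower bounds of {Quill, Teal, Jet}: Jet, Kite.
The greatest among these is Jet.

Jet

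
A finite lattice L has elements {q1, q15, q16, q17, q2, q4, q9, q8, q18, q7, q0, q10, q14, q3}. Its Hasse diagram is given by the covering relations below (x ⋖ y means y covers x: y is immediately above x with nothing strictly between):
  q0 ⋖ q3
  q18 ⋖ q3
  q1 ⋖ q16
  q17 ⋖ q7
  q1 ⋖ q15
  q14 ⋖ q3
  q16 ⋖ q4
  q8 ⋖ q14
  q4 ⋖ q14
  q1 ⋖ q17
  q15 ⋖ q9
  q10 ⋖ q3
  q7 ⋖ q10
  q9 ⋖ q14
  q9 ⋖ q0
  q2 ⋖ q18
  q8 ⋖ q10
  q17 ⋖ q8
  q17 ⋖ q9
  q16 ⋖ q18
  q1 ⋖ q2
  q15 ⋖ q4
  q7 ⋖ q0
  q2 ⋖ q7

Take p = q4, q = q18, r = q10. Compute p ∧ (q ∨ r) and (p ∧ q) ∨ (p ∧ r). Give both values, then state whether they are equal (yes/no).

q4; q16; no

q ∨ r = q3, so p ∧ (q ∨ r) = q4 ∧ q3 = q4.
p ∧ q = q16 and p ∧ r = q1, so (p ∧ q) ∨ (p ∧ r) = q16 ∨ q1 = q16.
Equal: no.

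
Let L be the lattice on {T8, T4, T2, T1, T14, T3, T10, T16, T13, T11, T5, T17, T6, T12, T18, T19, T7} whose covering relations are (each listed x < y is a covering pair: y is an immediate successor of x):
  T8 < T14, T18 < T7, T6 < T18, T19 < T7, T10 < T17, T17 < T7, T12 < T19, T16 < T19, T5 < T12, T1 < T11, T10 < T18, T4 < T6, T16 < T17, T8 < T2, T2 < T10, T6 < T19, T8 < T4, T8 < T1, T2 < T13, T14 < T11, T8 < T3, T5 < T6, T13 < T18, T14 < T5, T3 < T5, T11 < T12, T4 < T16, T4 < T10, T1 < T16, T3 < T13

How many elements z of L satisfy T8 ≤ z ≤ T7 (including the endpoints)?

The interval [T8, T7] = {T1, T10, T11, T12, T13, T14, T16, T17, T18, T19, T2, T3, T4, T5, T6, T7, T8}, which has 17 elements.

17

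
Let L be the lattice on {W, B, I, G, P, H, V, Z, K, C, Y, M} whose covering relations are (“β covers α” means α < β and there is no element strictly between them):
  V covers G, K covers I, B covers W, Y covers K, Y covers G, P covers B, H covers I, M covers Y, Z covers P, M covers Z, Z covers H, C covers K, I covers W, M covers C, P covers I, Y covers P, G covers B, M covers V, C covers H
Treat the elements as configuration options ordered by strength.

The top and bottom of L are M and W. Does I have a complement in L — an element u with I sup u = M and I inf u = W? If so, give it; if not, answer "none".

Need u with I ∨ u = M and I ∧ u = W.
Checking each element gives: V.

V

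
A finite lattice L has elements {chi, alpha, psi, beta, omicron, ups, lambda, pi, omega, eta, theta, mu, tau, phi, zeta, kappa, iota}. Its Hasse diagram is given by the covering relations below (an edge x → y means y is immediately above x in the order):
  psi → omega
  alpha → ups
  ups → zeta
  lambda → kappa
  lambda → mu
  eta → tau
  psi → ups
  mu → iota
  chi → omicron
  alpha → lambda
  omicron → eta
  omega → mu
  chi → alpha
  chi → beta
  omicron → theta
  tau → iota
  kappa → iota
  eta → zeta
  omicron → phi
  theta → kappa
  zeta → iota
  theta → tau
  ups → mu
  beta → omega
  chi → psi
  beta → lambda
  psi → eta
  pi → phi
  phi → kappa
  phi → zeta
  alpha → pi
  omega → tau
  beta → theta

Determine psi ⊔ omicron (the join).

Common upper bounds of {psi, omicron}: eta, iota, tau, zeta.
The least among these is eta.

eta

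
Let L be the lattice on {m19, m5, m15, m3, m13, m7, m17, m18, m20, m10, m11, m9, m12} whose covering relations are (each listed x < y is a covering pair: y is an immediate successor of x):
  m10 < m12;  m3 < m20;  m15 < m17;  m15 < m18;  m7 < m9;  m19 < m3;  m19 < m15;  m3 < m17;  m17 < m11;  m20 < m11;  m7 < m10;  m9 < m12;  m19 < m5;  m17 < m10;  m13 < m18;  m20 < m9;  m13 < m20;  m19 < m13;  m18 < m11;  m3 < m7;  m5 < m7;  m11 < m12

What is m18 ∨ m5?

Common upper bounds of {m18, m5}: m12.
The least among these is m12.

m12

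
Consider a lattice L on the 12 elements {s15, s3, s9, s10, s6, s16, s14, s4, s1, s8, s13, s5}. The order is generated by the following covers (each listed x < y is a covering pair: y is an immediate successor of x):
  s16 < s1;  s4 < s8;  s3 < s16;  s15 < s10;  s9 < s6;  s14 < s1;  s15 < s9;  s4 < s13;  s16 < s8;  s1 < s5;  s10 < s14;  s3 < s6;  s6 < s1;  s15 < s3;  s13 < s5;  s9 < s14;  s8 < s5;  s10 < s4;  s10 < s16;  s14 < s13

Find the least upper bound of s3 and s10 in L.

Common upper bounds of {s3, s10}: s1, s16, s5, s8.
The least among these is s16.

s16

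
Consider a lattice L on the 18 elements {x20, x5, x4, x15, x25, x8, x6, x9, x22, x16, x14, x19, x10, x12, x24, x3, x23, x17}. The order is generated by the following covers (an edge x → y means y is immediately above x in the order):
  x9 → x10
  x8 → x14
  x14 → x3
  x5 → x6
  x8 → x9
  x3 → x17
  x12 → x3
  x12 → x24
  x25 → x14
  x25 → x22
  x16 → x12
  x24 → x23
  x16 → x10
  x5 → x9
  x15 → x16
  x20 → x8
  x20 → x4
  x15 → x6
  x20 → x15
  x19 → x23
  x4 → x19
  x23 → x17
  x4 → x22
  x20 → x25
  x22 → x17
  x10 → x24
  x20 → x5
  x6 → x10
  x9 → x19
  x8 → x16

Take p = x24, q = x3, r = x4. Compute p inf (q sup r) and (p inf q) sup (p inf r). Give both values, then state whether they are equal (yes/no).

q sup r = x17, so p inf (q sup r) = x24 inf x17 = x24.
p inf q = x12 and p inf r = x20, so (p inf q) sup (p inf r) = x12 sup x20 = x12.
Equal: no.

x24; x12; no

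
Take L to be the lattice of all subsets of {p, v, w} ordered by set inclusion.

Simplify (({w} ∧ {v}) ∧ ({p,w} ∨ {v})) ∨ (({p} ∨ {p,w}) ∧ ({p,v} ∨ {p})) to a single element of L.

{p}

{w} ∧ {v} = ∅
{p,w} ∨ {v} = {p,v,w}
∅ ∧ {p,v,w} = ∅
{p} ∨ {p,w} = {p,w}
{p,v} ∨ {p} = {p,v}
{p,w} ∧ {p,v} = {p}
∅ ∨ {p} = {p}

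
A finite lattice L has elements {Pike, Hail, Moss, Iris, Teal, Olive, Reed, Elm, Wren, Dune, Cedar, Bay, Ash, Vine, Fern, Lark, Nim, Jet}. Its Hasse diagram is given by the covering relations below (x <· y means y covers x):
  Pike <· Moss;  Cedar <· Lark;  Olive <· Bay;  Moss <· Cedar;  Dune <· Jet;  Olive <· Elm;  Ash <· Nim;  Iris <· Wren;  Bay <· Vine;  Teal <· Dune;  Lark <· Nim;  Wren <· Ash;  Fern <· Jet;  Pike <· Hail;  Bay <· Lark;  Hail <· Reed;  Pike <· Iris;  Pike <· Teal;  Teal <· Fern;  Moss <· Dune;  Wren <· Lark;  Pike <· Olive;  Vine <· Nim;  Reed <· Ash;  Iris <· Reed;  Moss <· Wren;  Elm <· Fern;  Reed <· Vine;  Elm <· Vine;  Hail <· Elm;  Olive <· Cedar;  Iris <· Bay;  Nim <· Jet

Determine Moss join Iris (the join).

Common upper bounds of {Moss, Iris}: Ash, Jet, Lark, Nim, Wren.
The least among these is Wren.

Wren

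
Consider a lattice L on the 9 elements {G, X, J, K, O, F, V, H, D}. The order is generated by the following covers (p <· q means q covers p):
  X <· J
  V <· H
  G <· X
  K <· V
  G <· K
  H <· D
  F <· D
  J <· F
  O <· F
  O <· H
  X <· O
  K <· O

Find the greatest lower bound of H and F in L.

O

Common lower bounds of {H, F}: G, K, O, X.
The greatest among these is O.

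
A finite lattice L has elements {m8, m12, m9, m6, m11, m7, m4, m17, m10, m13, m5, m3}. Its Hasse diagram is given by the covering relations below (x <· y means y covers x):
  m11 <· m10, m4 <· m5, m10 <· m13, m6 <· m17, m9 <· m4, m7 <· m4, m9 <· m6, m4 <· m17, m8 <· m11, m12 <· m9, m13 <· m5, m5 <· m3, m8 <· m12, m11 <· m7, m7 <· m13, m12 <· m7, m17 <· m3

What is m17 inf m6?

m6

Common lower bounds of {m17, m6}: m12, m6, m8, m9.
The greatest among these is m6.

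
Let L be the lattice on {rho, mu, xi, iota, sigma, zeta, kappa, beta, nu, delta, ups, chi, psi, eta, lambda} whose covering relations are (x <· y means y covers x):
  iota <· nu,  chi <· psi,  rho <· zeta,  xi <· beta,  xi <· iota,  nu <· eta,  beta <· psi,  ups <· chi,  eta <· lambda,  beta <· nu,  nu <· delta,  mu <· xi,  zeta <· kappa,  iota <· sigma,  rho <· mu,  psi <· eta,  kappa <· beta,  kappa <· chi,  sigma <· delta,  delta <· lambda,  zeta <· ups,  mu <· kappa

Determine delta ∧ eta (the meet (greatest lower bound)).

nu

Common lower bounds of {delta, eta}: beta, iota, kappa, mu, nu, rho, xi, zeta.
The greatest among these is nu.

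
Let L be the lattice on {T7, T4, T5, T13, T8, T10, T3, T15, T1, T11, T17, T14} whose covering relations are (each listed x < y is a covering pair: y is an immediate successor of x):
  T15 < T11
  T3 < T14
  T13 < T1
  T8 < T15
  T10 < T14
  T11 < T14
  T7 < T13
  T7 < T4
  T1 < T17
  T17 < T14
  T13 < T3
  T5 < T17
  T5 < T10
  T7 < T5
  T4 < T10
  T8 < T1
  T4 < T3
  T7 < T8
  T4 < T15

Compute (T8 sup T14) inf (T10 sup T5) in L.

T8 ∨ T14 = T14
T10 ∨ T5 = T10
T14 ∧ T10 = T10

T10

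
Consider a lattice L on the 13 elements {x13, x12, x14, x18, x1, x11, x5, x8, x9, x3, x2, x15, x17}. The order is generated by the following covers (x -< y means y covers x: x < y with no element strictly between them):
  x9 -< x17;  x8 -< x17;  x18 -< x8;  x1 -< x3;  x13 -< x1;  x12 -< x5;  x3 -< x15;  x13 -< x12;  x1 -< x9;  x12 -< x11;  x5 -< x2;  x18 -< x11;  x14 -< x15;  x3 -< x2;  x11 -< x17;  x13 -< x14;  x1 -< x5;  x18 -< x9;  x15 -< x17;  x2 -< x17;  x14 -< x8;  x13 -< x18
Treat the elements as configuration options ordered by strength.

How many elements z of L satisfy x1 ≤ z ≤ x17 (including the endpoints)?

The interval [x1, x17] = {x1, x15, x17, x2, x3, x5, x9}, which has 7 elements.

7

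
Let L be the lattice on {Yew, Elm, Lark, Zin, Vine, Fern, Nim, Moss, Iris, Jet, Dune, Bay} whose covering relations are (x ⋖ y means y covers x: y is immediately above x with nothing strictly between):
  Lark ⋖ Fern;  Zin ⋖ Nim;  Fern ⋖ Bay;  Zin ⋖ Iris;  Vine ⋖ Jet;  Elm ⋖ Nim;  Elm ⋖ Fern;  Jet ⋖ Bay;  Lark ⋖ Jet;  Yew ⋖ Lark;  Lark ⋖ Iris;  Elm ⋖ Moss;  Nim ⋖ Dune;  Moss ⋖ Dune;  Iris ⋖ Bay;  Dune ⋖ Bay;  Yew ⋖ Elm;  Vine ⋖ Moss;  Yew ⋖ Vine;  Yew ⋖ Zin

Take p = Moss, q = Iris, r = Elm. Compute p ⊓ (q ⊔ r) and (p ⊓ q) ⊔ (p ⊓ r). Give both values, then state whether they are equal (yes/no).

Moss; Elm; no

q ⊔ r = Bay, so p ⊓ (q ⊔ r) = Moss ⊓ Bay = Moss.
p ⊓ q = Yew and p ⊓ r = Elm, so (p ⊓ q) ⊔ (p ⊓ r) = Yew ⊔ Elm = Elm.
Equal: no.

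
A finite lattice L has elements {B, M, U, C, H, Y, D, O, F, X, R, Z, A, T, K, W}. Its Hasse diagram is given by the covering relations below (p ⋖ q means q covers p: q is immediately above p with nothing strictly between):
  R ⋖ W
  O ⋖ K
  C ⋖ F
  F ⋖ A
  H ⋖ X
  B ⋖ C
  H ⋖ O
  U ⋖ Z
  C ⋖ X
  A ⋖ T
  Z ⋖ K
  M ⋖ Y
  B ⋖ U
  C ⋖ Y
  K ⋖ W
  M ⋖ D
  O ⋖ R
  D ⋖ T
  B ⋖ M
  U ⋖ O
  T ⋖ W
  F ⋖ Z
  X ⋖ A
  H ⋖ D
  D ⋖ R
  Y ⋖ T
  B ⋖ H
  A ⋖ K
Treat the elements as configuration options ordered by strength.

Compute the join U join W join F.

Common upper bounds of {U, W, F}: W.
The least among these is W.

W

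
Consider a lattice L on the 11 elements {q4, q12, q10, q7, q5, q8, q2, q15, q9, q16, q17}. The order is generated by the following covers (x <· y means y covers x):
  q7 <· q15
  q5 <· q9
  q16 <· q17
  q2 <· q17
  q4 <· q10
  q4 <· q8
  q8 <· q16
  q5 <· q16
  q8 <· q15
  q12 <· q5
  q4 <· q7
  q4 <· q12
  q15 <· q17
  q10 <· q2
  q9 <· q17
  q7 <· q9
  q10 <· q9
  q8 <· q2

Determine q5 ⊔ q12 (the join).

Common upper bounds of {q5, q12}: q16, q17, q5, q9.
The least among these is q5.

q5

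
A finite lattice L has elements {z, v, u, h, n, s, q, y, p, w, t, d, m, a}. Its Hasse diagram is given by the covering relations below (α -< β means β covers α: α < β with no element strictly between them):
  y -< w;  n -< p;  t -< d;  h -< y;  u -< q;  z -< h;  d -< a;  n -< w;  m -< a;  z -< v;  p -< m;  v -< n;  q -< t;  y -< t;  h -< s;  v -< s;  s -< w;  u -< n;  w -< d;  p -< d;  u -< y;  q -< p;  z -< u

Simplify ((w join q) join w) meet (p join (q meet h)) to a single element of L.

p

w ∨ q = d
d ∨ w = d
q ∧ h = z
p ∨ z = p
d ∧ p = p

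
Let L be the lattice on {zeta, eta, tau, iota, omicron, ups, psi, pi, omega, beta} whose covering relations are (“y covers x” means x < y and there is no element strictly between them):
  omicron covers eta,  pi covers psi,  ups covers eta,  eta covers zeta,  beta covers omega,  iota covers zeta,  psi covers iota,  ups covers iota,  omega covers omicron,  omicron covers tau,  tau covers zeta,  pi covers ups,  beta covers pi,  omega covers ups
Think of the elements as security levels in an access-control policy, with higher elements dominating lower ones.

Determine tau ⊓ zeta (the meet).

zeta

Common lower bounds of {tau, zeta}: zeta.
The greatest among these is zeta.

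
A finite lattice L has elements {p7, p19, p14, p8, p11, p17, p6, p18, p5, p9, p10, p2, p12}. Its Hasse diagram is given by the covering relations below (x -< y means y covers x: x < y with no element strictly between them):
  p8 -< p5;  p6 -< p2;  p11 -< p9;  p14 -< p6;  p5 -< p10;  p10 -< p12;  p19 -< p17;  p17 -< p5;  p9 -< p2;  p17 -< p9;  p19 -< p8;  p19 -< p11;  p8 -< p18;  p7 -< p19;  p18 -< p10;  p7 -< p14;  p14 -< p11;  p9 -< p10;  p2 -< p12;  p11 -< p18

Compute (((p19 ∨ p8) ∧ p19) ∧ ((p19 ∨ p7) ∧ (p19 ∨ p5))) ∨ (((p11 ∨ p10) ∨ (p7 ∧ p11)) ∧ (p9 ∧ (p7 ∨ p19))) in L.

p19 ∨ p8 = p8
p8 ∧ p19 = p19
p19 ∨ p7 = p19
p19 ∨ p5 = p5
p19 ∧ p5 = p19
p19 ∧ p19 = p19
p11 ∨ p10 = p10
p7 ∧ p11 = p7
p10 ∨ p7 = p10
p7 ∨ p19 = p19
p9 ∧ p19 = p19
p10 ∧ p19 = p19
p19 ∨ p19 = p19

p19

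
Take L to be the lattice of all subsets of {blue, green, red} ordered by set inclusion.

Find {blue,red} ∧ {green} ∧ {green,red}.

{}

Common lower bounds of {{blue,red}, {green}, {green,red}}: {}.
The greatest among these is {}.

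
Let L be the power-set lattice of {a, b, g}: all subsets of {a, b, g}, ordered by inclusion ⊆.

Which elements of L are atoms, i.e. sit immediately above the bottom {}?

{a}, {b}, {g}

The atoms are exactly the elements that cover {}: {a}, {b}, {g}.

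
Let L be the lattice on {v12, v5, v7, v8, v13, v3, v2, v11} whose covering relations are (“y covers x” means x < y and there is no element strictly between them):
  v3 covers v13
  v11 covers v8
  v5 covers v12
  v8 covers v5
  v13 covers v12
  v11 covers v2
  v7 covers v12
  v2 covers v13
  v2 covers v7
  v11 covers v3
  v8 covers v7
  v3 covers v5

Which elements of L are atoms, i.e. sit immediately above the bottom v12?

The atoms are exactly the elements that cover v12: v13, v5, v7.

v13, v5, v7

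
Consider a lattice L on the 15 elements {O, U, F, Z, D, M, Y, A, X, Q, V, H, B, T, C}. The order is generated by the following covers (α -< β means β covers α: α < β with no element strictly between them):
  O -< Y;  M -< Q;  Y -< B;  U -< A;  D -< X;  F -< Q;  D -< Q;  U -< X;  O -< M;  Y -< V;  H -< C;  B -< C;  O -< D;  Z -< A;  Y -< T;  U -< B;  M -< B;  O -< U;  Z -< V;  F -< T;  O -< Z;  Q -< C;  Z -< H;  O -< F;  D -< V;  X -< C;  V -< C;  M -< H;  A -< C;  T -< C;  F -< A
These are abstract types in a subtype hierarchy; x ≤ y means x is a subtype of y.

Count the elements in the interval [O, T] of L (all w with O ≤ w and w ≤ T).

4

The interval [O, T] = {F, O, T, Y}, which has 4 elements.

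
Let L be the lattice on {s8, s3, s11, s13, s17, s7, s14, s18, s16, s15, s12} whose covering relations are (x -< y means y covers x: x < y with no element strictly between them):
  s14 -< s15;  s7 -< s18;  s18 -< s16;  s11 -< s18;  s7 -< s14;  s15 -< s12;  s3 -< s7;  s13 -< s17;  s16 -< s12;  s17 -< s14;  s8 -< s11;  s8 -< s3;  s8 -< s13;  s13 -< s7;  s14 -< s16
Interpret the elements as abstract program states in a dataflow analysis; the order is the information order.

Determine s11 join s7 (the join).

s18

Common upper bounds of {s11, s7}: s12, s16, s18.
The least among these is s18.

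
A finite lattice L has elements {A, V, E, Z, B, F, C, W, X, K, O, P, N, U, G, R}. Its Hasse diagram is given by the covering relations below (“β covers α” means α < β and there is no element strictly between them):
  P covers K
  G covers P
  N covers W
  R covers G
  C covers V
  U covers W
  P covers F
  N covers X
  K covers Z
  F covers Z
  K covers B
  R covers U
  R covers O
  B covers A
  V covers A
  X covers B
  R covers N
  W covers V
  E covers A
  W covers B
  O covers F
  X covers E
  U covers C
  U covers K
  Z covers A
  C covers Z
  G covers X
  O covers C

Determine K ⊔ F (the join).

Common upper bounds of {K, F}: G, P, R.
The least among these is P.

P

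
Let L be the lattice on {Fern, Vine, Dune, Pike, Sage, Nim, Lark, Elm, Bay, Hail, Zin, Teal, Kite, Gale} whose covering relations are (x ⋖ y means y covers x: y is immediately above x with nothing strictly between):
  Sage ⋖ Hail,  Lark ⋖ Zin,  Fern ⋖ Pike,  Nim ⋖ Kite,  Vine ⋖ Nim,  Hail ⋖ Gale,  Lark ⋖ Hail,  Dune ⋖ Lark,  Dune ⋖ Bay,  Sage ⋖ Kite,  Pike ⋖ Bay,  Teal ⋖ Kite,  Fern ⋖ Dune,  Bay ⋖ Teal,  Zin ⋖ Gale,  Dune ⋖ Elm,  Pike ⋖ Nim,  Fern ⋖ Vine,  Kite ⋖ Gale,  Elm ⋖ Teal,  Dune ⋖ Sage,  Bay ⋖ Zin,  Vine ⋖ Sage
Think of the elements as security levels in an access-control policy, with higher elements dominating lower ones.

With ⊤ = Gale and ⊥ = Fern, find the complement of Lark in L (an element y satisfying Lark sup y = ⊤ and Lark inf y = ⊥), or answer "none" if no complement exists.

Nim

Need y with Lark ∨ y = Gale and Lark ∧ y = Fern.
Checking each element gives: Nim.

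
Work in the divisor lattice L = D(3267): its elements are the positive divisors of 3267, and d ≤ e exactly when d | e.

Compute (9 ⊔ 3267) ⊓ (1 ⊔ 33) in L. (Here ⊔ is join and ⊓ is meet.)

33

9 ∨ 3267 = 3267
1 ∨ 33 = 33
3267 ∧ 33 = 33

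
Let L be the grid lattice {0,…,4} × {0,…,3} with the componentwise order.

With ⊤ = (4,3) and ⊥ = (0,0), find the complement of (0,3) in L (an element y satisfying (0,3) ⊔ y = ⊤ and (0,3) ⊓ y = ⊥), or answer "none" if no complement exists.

(4,0)

Need y with (0,3) ∨ y = (4,3) and (0,3) ∧ y = (0,0).
Checking each element gives: (4,0).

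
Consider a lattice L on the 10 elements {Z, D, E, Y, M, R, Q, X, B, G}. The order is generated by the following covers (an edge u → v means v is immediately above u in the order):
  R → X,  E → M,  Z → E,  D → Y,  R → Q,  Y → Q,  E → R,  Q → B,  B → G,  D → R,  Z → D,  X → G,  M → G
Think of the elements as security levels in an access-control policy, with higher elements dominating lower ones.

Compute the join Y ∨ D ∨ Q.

Q

Common upper bounds of {Y, D, Q}: B, G, Q.
The least among these is Q.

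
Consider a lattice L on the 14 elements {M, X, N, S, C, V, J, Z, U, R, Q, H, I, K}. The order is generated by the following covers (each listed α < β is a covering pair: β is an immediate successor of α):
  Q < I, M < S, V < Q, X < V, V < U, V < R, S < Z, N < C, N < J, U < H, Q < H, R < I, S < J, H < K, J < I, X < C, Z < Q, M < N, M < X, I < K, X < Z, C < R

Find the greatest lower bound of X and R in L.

X

Common lower bounds of {X, R}: M, X.
The greatest among these is X.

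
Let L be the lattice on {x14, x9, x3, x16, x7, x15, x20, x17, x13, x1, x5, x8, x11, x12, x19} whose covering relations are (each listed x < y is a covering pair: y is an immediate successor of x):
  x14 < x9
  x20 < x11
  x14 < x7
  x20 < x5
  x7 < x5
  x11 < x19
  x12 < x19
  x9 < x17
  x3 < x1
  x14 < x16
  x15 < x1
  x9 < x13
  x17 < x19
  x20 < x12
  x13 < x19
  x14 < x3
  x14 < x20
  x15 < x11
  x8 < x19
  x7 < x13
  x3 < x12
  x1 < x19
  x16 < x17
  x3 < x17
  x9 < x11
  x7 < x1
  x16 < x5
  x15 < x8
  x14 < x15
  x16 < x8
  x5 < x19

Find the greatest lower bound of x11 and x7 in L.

Common lower bounds of {x11, x7}: x14.
The greatest among these is x14.

x14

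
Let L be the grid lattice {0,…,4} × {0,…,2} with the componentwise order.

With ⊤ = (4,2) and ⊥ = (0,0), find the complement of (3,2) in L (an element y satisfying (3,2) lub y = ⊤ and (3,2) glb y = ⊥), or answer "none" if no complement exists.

For every candidate y, either (3,2) ∨ y ≠ (4,2) or (3,2) ∧ y ≠ (0,0); no complement exists.

none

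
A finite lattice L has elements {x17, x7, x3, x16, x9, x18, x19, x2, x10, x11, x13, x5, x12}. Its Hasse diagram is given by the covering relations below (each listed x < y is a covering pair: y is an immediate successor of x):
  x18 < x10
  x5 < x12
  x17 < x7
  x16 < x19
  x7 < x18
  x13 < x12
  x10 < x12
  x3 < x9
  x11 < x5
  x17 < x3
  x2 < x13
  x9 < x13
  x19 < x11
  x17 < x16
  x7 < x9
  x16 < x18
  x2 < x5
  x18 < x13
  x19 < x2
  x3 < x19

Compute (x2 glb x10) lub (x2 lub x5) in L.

x2 ∧ x10 = x16
x2 ∨ x5 = x5
x16 ∨ x5 = x5

x5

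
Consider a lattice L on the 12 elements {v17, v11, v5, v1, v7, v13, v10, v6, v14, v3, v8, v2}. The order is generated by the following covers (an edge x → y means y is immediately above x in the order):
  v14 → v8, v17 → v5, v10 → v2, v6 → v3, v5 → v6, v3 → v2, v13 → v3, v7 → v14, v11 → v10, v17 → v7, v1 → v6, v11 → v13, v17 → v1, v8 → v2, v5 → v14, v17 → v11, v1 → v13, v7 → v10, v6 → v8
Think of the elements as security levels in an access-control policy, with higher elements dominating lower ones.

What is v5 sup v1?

v6

Common upper bounds of {v5, v1}: v2, v3, v6, v8.
The least among these is v6.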